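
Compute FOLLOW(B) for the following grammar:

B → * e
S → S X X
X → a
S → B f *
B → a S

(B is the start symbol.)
To compute FOLLOW(B), find every occurrence of B on a right-hand side N → α B β: add FIRST(β) \ {ε}, and if β is empty or nullable also add FOLLOW(N). Iterate to a fixed point.

B is the start symbol, so $ ∈ FOLLOW(B).
In S → B f *: B is followed by f '*', add FIRST(f '*') \ {ε} = { 'f' }

Taking the union: FOLLOW(B) = { $, 'f' }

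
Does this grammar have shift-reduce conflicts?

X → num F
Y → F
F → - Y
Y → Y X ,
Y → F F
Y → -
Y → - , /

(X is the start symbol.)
Yes — I5: [Y → - .] vs [F → . - Y]; I6: [Y → F .] vs [F → . - Y]; I7: [F → - Y .] vs [X → . num F]

Augment with X' → X and build the canonical LR(0) collection (I0 = CLOSURE({[X' → . X]}), then GOTO on every symbol after a dot until no new states appear). It has 13 states:
  I0: { [X → . num F], [X' → . X] }  — shift
  I1: { [X' → X .] }  — accept
  I2: { [F → . - Y], [X → num . F] }  — shift
  I3: { [F → - . Y], [F → . - Y], [Y → . - , /], [Y → . -], [Y → . F F], [Y → . F], [Y → . Y X ,] }  — shift
  I4: { [X → num F .] }  — reduce
  I5: { [F → - . Y], [F → . - Y], [Y → - . , /], [Y → - .], [Y → . - , /], [Y → . -], [Y → . F F], [Y → . F], [Y → . Y X ,] }  — shift, reduce
  I6: { [F → . - Y], [Y → F . F], [Y → F .] }  — shift, reduce
  I7: { [F → - Y .], [X → . num F], [Y → Y . X ,] }  — shift, reduce
  I8: { [Y → Y X . ,] }  — shift
  I9: { [Y → Y X , .] }  — reduce
  I10: { [Y → F F .] }  — reduce
  I11: { [Y → - , . /] }  — shift
  I12: { [Y → - , / .] }  — reduce

I5 contains reduce item [Y → - .] and shift items [F → . - Y], [Y → . -], [Y → . - , /], [Y → - . , /] — shift-reduce conflict.
I6 contains reduce item [Y → F .] and shift item [F → . - Y] — shift-reduce conflict.
I7 contains reduce item [F → - Y .] and shift item [X → . num F] — shift-reduce conflict.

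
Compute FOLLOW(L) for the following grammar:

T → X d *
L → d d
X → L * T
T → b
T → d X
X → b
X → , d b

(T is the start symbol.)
{ '*' }

To compute FOLLOW(L), find every occurrence of L on a right-hand side N → α L β: add FIRST(β) \ {ε}, and if β is empty or nullable also add FOLLOW(N). Iterate to a fixed point.

In X → L * T: L is followed by '*' T, add FIRST('*' T) \ {ε} = { '*' }

Taking the union: FOLLOW(L) = { '*' }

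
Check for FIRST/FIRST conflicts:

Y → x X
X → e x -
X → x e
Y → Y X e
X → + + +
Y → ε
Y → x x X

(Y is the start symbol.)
Yes. Y → x X / Y → Y X e on { 'x' }; Y → x X / Y → x x X on { 'x' }; Y → Y X e / Y → x x X on { 'x' }

A FIRST/FIRST conflict occurs when two productions N → α and N → β for the same non-terminal have FIRST(α) ∩ FIRST(β) ≠ ∅ (with ε ∈ FIRST of a nullable right-hand side, so two nullable alternatives also conflict).

FIRST sets of the non-terminals at (or reachable through a nullable prefix from) the front of some alternative:
  FIRST(Y) = { '+', 'e', 'x', ε }
  FIRST(X) = { '+', 'e', 'x' }

Productions for Y:
  Y → x X: FIRST = { 'x' }
  Y → Y X e: FIRST = { '+', 'e', 'x' }
  Y → ε: FIRST = { ε }
  Y → x x X: FIRST = { 'x' }
Productions for X:
  X → e x -: FIRST = { 'e' }
  X → x e: FIRST = { 'x' }
  X → + + +: FIRST = { '+' }

Conflict for Y: Y → x X and Y → Y X e
  Overlap: { 'x' }
Conflict for Y: Y → x X and Y → x x X
  Overlap: { 'x' }
Conflict for Y: Y → Y X e and Y → x x X
  Overlap: { 'x' }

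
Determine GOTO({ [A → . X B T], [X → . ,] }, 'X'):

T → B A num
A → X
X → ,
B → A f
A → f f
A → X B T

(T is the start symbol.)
{ [A → . X B T], [A → . X], [A → . f f], [A → X . B T], [B → . A f], [X → . ,] }

GOTO(I, 'X') = CLOSURE({ [A → αX.β] : [A → α.Xβ] ∈ I, X = 'X' })

Items with dot before 'X', with the dot advanced:
  [A → . X B T] → [A → X . B T]
Closure of the advanced items:
  [A → X . B T] has the dot before B: add [B → . A f]
  [B → . A f] has the dot before A: add [A → . X], [A → . f f], [A → . X B T]
  [A → . X] has the dot before X: add [X → . ,]

GOTO = { [A → . X B T], [A → . X], [A → . f f], [A → X . B T], [B → . A f], [X → . ,] }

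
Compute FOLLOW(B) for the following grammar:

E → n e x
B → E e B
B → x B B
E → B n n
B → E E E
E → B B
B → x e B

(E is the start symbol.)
{ $, 'e', 'n', 'x' }

To compute FOLLOW(B), find every occurrence of B on a right-hand side N → α B β: add FIRST(β) \ {ε}, and if β is empty or nullable also add FOLLOW(N). Iterate to a fixed point.

In B → E e B: B is at the end; this adds FOLLOW(B) to itself — nothing new
In B → x B B: B is followed by B, add FIRST(B) \ {ε} = { 'n', 'x' }
In B → x B B: B is at the end; this adds FOLLOW(B) to itself — nothing new
In E → B n n: B is followed by n n, add FIRST(n n) \ {ε} = { 'n' }
In E → B B: B is followed by B, add FIRST(B) \ {ε} = { 'n', 'x' }
In E → B B: B is at the end, add FOLLOW(E)
In B → x e B: B is at the end; this adds FOLLOW(B) to itself — nothing new

The FOLLOW sets referred to above (computed the same way, to a fixed point):
  FOLLOW(E) = { $, 'e', 'n', 'x' }

Taking the union: FOLLOW(B) = { $, 'e', 'n', 'x' }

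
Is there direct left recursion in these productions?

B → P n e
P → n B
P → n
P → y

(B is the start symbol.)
B → P n e: starts with P
P → n B: starts with n
P → n: starts with n
P → y: starts with y

No direct left recursion found.

Answer: No direct left recursion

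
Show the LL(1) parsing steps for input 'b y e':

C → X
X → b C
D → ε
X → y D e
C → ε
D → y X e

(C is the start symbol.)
LL(1) parsing maintains a stack (initially the start symbol over $) and the input. At each step: if the stack top is a terminal, match it against the current input token; if it is a non-terminal N, replace it with the RHS of M[N, lookahead] (the unique production whose predict set contains the lookahead).

Stack is shown with the top on the left.

Stack    Input    Action
------------------------
C $      b y e $  output C → X
X $      b y e $  output X → b C
b C $    b y e $  match 'b'
C $      y e $    output C → X
X $      y e $    output X → y D e
y D e $  y e $    match 'y'
D e $    e $      output D → ε
e $      e $      match 'e'
$        $        accept

The string is accepted.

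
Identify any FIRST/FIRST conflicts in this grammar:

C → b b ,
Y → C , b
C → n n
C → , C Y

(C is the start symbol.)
No FIRST/FIRST conflicts.

Productions for C:
  C → b b ,: FIRST = { 'b' }
  C → n n: FIRST = { 'n' }
  C → , C Y: FIRST = { ',' }
Y has only one production, so no FIRST/FIRST conflict is possible there.

All alternatives of each non-terminal have pairwise disjoint FIRST sets.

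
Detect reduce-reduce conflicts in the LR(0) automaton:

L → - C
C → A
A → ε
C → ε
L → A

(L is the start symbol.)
A reduce-reduce conflict occurs when an LR(0) state has two complete items [A → α .] and [B → β .] — both call for a reduction, and with no lookahead the parser cannot choose between them.

Augment with L' → L and build the canonical LR(0) collection (I0 = CLOSURE({[L' → . L]}), then GOTO on every symbol after a dot until no new states appear). It has 6 states:
  I0: { [A → .], [L → . - C], [L → . A], [L' → . L] }  — shift, reduce
  I1: { [A → .], [C → . A], [C → .], [L → - . C] }  — 2 reduces
  I2: { [L → A .] }  — reduce
  I3: { [L' → L .] }  — accept
  I4: { [C → A .] }  — reduce
  I5: { [L → - C .] }  — reduce

I1 contains complete items [A → .], [C → .] — reduce-reduce conflict.

Answer: Yes — I1: [A → .] vs [C → .]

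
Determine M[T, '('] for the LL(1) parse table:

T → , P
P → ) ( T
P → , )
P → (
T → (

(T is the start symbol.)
To find M[T, '('], we find productions for T where '(' is in the predict set (PREDICT(N → α) = (FIRST(α) \ {ε}) ∪ (FOLLOW(N) if α ⇒* ε)).

T → , P: PREDICT = { ',' }
T → (: PREDICT = { '(' }
  '(' is in predict set, so this production goes in M[T, '(']

M[T, '('] = T → (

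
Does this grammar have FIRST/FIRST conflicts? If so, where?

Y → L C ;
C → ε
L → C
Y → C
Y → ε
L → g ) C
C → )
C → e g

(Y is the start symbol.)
FIRST sets of the non-terminals at (or reachable through a nullable prefix from) the front of some alternative:
  FIRST(L) = { ')', 'e', 'g', ε }
  FIRST(C) = { ')', 'e', ε }

Productions for Y:
  Y → L C ;: FIRST = { ')', ';', 'e', 'g' }
  Y → C: FIRST = { ')', 'e', ε }
  Y → ε: FIRST = { ε }
Productions for C:
  C → ε: FIRST = { ε }
  C → ): FIRST = { ')' }
  C → e g: FIRST = { 'e' }
Productions for L:
  L → C: FIRST = { ')', 'e', ε }
  L → g ) C: FIRST = { 'g' }

Conflict for Y: Y → L C ; and Y → C
  Overlap: { ')', 'e' }
Conflict for Y: Y → C and Y → ε
  Overlap: { ε }

Answer: Yes. Y → L C ';' / Y → C on { ')', 'e' }; Y → C / Y → ε on { ε }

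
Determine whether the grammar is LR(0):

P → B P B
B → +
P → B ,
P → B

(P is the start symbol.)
Augment with P' → P and build the canonical LR(0) collection (I0 = CLOSURE({[P' → . P]}), then GOTO on every symbol after a dot until no new states appear). It has 7 states:
  I0: { [B → . +], [P → . B ,], [P → . B P B], [P → . B], [P' → . P] }  — shift
  I1: { [B → + .] }  — reduce
  I2: { [B → . +], [P → . B ,], [P → . B P B], [P → . B], [P → B . ,], [P → B . P B], [P → B .] }  — shift, reduce
  I3: { [P' → P .] }  — accept
  I4: { [P → B , .] }  — reduce
  I5: { [B → . +], [P → B P . B] }  — shift
  I6: { [P → B P B .] }  — reduce

Conflict in state I2:
  Shift-reduce conflict between [P → B .] and [B → . +]
So the grammar is NOT LR(0).

Answer: No. Shift-reduce conflict between [P → B .] and [B → . +]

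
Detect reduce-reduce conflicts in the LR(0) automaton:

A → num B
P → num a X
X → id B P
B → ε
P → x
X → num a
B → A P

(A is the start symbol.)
A reduce-reduce conflict occurs when an LR(0) state has two complete items [A → α .] and [B → β .] — both call for a reduction, and with no lookahead the parser cannot choose between them.

Augment with A' → A and build the canonical LR(0) collection (I0 = CLOSURE({[A' → . A]}), then GOTO on every symbol after a dot until no new states appear). It has 15 states:
  I0: { [A → . num B], [A' → . A] }  — shift
  I1: { [A' → A .] }  — accept
  I2: { [A → . num B], [A → num . B], [B → . A P], [B → .] }  — shift, reduce
  I3: { [B → A . P], [P → . num a X], [P → . x] }  — shift
  I4: { [A → num B .] }  — reduce
  I5: { [B → A P .] }  — reduce
  I6: { [P → num . a X] }  — shift
  I7: { [P → x .] }  — reduce
  I8: { [P → num a . X], [X → . id B P], [X → . num a] }  — shift
  I9: { [P → num a X .] }  — reduce
  I10: { [A → . num B], [B → . A P], [B → .], [X → id . B P] }  — shift, reduce
  I11: { [X → num . a] }  — shift
  I12: { [X → num a .] }  — reduce
  I13: { [P → . num a X], [P → . x], [X → id B . P] }  — shift
  I14: { [X → id B P .] }  — reduce

No state contains more than one complete item.

Answer: No reduce-reduce conflicts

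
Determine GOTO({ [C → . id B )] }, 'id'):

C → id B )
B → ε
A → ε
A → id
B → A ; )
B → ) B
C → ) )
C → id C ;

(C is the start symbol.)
{ [A → . id], [A → .], [B → . ) B], [B → . A ; )], [B → .], [C → id . B )] }

GOTO(I, 'id') = CLOSURE({ [A → αX.β] : [A → α.Xβ] ∈ I, X = 'id' })

Items with dot before 'id', with the dot advanced:
  [C → . id B )] → [C → id . B )]
Closure of the advanced items:
  [C → id . B )] has the dot before B: add [B → .], [B → . A ; )], [B → . ) B]
  [B → . A ; )] has the dot before A: add [A → .], [A → . id]

GOTO = { [A → . id], [A → .], [B → . ) B], [B → . A ; )], [B → .], [C → id . B )] }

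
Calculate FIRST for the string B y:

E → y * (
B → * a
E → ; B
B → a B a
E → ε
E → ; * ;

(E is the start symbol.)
{ '*', 'a' }

FIRST sets of the non-terminals involved (from the grammar, by fixed-point iteration):
  FIRST(B) = { '*', 'a' }

To compute FIRST(B y), process the symbols left to right:
Symbol B is a non-terminal. Add FIRST(B) \ {ε} = { '*', 'a' }
B is not nullable (ε ∉ FIRST(B)), so stop here.
FIRST(B y) = { '*', 'a' }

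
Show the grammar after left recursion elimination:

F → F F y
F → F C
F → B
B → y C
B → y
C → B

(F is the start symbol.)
F is directly left-recursive. The standard transformation for
  A → A α₁ | ... | A α_m | β₁ | ... | β_n
is
  A  → β₁ A' | ... | β_n A'
  A' → α₁ A' | ... | α_m A' | ε

F → B becomes F → B F'
F → F F y becomes F' → F y F'
F → F C becomes F' → C F'
Add F' → ε

Productions for other non-terminals are unchanged:
  B → y C
  B → y
  C → B

Resulting grammar:
F → B F'
F' → F y F'
F' → C F'
F' → ε
B → y C
B → y
C → B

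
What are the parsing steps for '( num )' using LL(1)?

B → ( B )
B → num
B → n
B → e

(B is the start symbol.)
Stack is shown with the top on the left.

Stack    Input      Action
--------------------------
B $      ( num ) $  output B → ( B )
( B ) $  ( num ) $  match '('
B ) $    num ) $    output B → num
num ) $  num ) $    match 'num'
) $      ) $        match ')'
$        $          accept

The string is accepted.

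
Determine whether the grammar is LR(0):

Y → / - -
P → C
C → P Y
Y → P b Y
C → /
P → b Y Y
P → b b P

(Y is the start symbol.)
A grammar is LR(0) if no state in the canonical LR(0) collection has:
  - both a shift item (dot before a terminal) and a complete item (shift-reduce conflict), or
  - two or more complete items (reduce-reduce conflict; the accept item [Y' → Y .] counts as a complete item here).

Augment with Y' → Y and build the canonical LR(0) collection (I0 = CLOSURE({[Y' → . Y]}), then GOTO on every symbol after a dot until no new states appear). It has 15 states:
  I0: { [C → . /], [C → . P Y], [P → . C], [P → . b Y Y], [P → . b b P], [Y → . / - -], [Y → . P b Y], [Y' → . Y] }  — shift
  I1: { [C → / .], [Y → / . - -] }  — shift, reduce
  I2: { [P → C .] }  — reduce
  I3: { [C → . /], [C → . P Y], [C → P . Y], [P → . C], [P → . b Y Y], [P → . b b P], [Y → . / - -], [Y → . P b Y], [Y → P . b Y] }  — shift
  I4: { [Y' → Y .] }  — accept
  I5: { [C → . /], [C → . P Y], [P → . C], [P → . b Y Y], [P → . b b P], [P → b . Y Y], [P → b . b P], [Y → . / - -], [Y → . P b Y] }  — shift
  I6: { [C → . /], [C → . P Y], [P → . C], [P → . b Y Y], [P → . b b P], [P → b Y . Y], [Y → . / - -], [Y → . P b Y] }  — shift
  I7: { [C → . /], [C → . P Y], [P → . C], [P → . b Y Y], [P → . b b P], [P → b . Y Y], [P → b . b P], [P → b b . P], [Y → . / - -], [Y → . P b Y] }  — shift
  I8: { [C → . /], [C → . P Y], [C → P . Y], [P → . C], [P → . b Y Y], [P → . b b P], [P → b b P .], [Y → . / - -], [Y → . P b Y], [Y → P . b Y] }  — shift, reduce
  I9: { [C → P Y .] }  — reduce
  I10: { [C → . /], [C → . P Y], [P → . C], [P → . b Y Y], [P → . b b P], [P → b . Y Y], [P → b . b P], [Y → . / - -], [Y → . P b Y], [Y → P b . Y] }  — shift
  I11: { [C → . /], [C → . P Y], [P → . C], [P → . b Y Y], [P → . b b P], [P → b Y . Y], [Y → . / - -], [Y → . P b Y], [Y → P b Y .] }  — shift, reduce
  I12: { [P → b Y Y .] }  — reduce
  I13: { [Y → / - . -] }  — shift
  I14: { [Y → / - - .] }  — reduce

Conflict in state I1:
  Shift-reduce conflict between [C → / .] and [Y → / . - -]
So the grammar is NOT LR(0).

Answer: No. Shift-reduce conflict between [C → / .] and [Y → / . - -]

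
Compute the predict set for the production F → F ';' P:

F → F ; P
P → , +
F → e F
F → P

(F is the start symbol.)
PREDICT(F → F ';' P) = (FIRST(RHS) \ {ε}) ∪ (FOLLOW(F) if ε ∈ FIRST(RHS), i.e. RHS ⇒* ε)
FIRST(F) = { ',', 'e' }
FIRST(F ';' P) = { ',', 'e' }
ε ∉ FIRST(F ';' P), so FOLLOW(F) is not added.
PREDICT(F → F ';' P) = { ',', 'e' }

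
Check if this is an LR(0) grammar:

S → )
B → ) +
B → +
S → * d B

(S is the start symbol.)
Yes, the grammar is LR(0)

A grammar is LR(0) if no state in the canonical LR(0) collection has:
  - both a shift item (dot before a terminal) and a complete item (shift-reduce conflict), or
  - two or more complete items (reduce-reduce conflict; the accept item [S' → S .] counts as a complete item here).

Augment with S' → S and build the canonical LR(0) collection (I0 = CLOSURE({[S' → . S]}), then GOTO on every symbol after a dot until no new states appear). It has 9 states:
  I0: { [S → . )], [S → . * d B], [S' → . S] }  — shift
  I1: { [S → ) .] }  — reduce
  I2: { [S → * . d B] }  — shift
  I3: { [S' → S .] }  — accept
  I4: { [B → . ) +], [B → . +], [S → * d . B] }  — shift
  I5: { [B → ) . +] }  — shift
  I6: { [B → + .] }  — reduce
  I7: { [S → * d B .] }  — reduce
  I8: { [B → ) + .] }  — reduce

Every state is either a pure shift/goto state or contains exactly one complete item and nothing to shift — no conflicts. The grammar is LR(0).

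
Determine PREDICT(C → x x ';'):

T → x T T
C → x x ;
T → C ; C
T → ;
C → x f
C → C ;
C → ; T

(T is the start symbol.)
{ 'x' }

PREDICT(C → x x ';') = (FIRST(RHS) \ {ε}) ∪ (FOLLOW(C) if ε ∈ FIRST(RHS), i.e. RHS ⇒* ε)
FIRST(x x ';') = { 'x' }
ε ∉ FIRST(x x ';'), so FOLLOW(C) is not added.
PREDICT(C → x x ';') = { 'x' }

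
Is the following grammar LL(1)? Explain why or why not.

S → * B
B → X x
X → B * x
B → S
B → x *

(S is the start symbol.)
A grammar is LL(1) if for each non-terminal N with multiple productions, the predict sets of those productions are pairwise disjoint, where PREDICT(N → α) = (FIRST(α) \ {ε}) ∪ (FOLLOW(N) if α ⇒* ε).

Relevant sets:
  FIRST(X) = { '*', 'x' }
  FIRST(S) = { '*' }

For B:
  PREDICT(B → X x) = { '*', 'x' }
  PREDICT(B → S) = { '*' }
  PREDICT(B → x '*') = { 'x' }
S, X have a single production, so nothing to check there.

Conflict found: Predict set conflict for B: { '*' }
The grammar is NOT LL(1).

Answer: No. Predict set conflict for B: { '*' }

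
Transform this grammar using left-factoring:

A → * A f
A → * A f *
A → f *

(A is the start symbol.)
A → * A f A'
A' → ε
A' → *
A → f *

Left-factoring transforms A → αβ₁ | αβ₂ into A → αA' and A' → β₁ | β₂
(α is the longest common prefix among the alternatives). Repeat until
no nonterminal has two alternatives with a common prefix.

Round 1: A has alternatives sharing prefix '* A f'. Introduce A': A → * A f A'
  Add: A' → ε
  Add: A' → *

No remaining common prefixes — done.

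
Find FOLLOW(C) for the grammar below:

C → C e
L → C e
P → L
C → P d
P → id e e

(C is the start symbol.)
C is the start symbol, so $ ∈ FOLLOW(C).
In C → C e: C is followed by e, add FIRST(e) \ {ε} = { 'e' }
In L → C e: C is followed by e, add FIRST(e) \ {ε} = { 'e' }

Taking the union: FOLLOW(C) = { $, 'e' }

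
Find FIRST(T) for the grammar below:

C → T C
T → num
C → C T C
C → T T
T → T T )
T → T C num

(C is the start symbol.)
{ 'num' }

From T → num:
  - num is a terminal: add 'num' and stop
From T → T T ):
  - T is the symbol being defined: contributes nothing new
    T is not nullable, so stop
From T → T C num:
  - T is the symbol being defined: contributes nothing new
    T is not nullable, so stop

Collecting: FIRST(T) = { 'num' }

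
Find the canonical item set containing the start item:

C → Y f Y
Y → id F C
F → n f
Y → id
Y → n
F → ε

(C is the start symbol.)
First, augment the grammar with C' → C
I₀ = CLOSURE({ [C' → . C] }):
  [C' → . C] has the dot before C: add [C → . Y f Y]
  [C → . Y f Y] has the dot before Y: add [Y → . id F C], [Y → . id], [Y → . n]
No further items can be added.

I₀ = { [C → . Y f Y], [C' → . C], [Y → . id F C], [Y → . id], [Y → . n] }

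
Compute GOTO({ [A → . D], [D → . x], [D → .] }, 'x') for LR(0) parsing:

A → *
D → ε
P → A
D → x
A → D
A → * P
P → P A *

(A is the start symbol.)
GOTO(I, 'x') = CLOSURE({ [A → αX.β] : [A → α.Xβ] ∈ I, X = 'x' })

Items with dot before 'x', with the dot advanced:
  [D → . x] → [D → x .]
Closure adds nothing (no advanced item has the dot before a non-terminal).

GOTO = { [D → x .] }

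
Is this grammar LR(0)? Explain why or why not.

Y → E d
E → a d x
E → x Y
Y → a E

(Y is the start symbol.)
A grammar is LR(0) if no state in the canonical LR(0) collection has:
  - both a shift item (dot before a terminal) and a complete item (shift-reduce conflict), or
  - two or more complete items (reduce-reduce conflict; the accept item [Y' → Y .] counts as a complete item here).

Augment with Y' → Y and build the canonical LR(0) collection (I0 = CLOSURE({[Y' → . Y]}), then GOTO on every symbol after a dot until no new states appear). It has 11 states:
  I0: { [E → . a d x], [E → . x Y], [Y → . E d], [Y → . a E], [Y' → . Y] }  — shift
  I1: { [Y → E . d] }  — shift
  I2: { [Y' → Y .] }  — accept
  I3: { [E → . a d x], [E → . x Y], [E → a . d x], [Y → a . E] }  — shift
  I4: { [E → . a d x], [E → . x Y], [E → x . Y], [Y → . E d], [Y → . a E] }  — shift
  I5: { [E → x Y .] }  — reduce
  I6: { [Y → a E .] }  — reduce
  I7: { [E → a . d x] }  — shift
  I8: { [E → a d . x] }  — shift
  I9: { [E → a d x .] }  — reduce
  I10: { [Y → E d .] }  — reduce

Every state is either a pure shift/goto state or contains exactly one complete item and nothing to shift — no conflicts. The grammar is LR(0).

Answer: Yes, the grammar is LR(0)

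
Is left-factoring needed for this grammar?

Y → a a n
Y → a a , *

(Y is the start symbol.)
Yes, Y has productions with common prefix 'a a'

Left-factoring is needed when two productions for the same non-terminal
share a common prefix on the right-hand side.

Productions for Y:
  Y → a a n
  Y → a a , *

Found common prefix 'a a' in productions for Y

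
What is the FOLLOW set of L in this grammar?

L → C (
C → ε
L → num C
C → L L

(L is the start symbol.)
To compute FOLLOW(L), find every occurrence of L on a right-hand side N → α L β: add FIRST(β) \ {ε}, and if β is empty or nullable also add FOLLOW(N). Iterate to a fixed point.

L is the start symbol, so $ ∈ FOLLOW(L).
In C → L L: L is followed by L, add FIRST(L) \ {ε} = { '(', 'num' }
In C → L L: L is at the end, add FOLLOW(C)

The FOLLOW sets referred to above (computed the same way, to a fixed point):
  FOLLOW(C) = { $, '(', 'num' }

Taking the union: FOLLOW(L) = { $, '(', 'num' }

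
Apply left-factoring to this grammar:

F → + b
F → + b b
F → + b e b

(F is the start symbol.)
F → + b F'
F' → ε
F' → b
F' → e b

Left-factoring transforms A → αβ₁ | αβ₂ into A → αA' and A' → β₁ | β₂
(α is the longest common prefix among the alternatives). Repeat until
no nonterminal has two alternatives with a common prefix.

Round 1: F has alternatives sharing prefix '+ b'. Introduce F': F → + b F'
  Add: F' → ε
  Add: F' → b
  Add: F' → e b

No remaining common prefixes — done.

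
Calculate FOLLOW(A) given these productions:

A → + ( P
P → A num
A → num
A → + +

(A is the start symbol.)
To compute FOLLOW(A), find every occurrence of A on a right-hand side N → α A β: add FIRST(β) \ {ε}, and if β is empty or nullable also add FOLLOW(N). Iterate to a fixed point.

A is the start symbol, so $ ∈ FOLLOW(A).
In P → A num: A is followed by num, add FIRST(num) \ {ε} = { 'num' }

Taking the union: FOLLOW(A) = { $, 'num' }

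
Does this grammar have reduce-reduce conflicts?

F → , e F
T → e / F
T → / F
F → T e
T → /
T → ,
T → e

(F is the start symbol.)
Augment with F' → F and build the canonical LR(0) collection (I0 = CLOSURE({[F' → . F]}), then GOTO on every symbol after a dot until no new states appear). It has 12 states:
  I0: { [F → . , e F], [F → . T e], [F' → . F], [T → . ,], [T → . / F], [T → . /], [T → . e / F], [T → . e] }  — shift
  I1: { [F → , . e F], [T → , .] }  — shift, reduce
  I2: { [F → . , e F], [F → . T e], [T → . ,], [T → . / F], [T → . /], [T → . e / F], [T → . e], [T → / . F], [T → / .] }  — shift, reduce
  I3: { [F' → F .] }  — accept
  I4: { [F → T . e] }  — shift
  I5: { [T → e . / F], [T → e .] }  — shift, reduce
  I6: { [F → . , e F], [F → . T e], [T → . ,], [T → . / F], [T → . /], [T → . e / F], [T → . e], [T → e / . F] }  — shift
  I7: { [T → e / F .] }  — reduce
  I8: { [F → T e .] }  — reduce
  I9: { [T → / F .] }  — reduce
  I10: { [F → , e . F], [F → . , e F], [F → . T e], [T → . ,], [T → . / F], [T → . /], [T → . e / F], [T → . e] }  — shift
  I11: { [F → , e F .] }  — reduce

No state contains more than one complete item.

Answer: No reduce-reduce conflicts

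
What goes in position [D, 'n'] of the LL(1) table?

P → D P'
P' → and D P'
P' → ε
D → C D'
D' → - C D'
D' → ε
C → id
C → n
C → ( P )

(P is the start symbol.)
To find M[D, 'n'], we find productions for D where 'n' is in the predict set (PREDICT(N → α) = (FIRST(α) \ {ε}) ∪ (FOLLOW(N) if α ⇒* ε)).

Relevant sets:
  FIRST(C) = { '(', 'id', 'n' }

D → C D': PREDICT = { '(', 'id', 'n' }
  'n' is in predict set, so this production goes in M[D, 'n']

M[D, 'n'] = D → C D'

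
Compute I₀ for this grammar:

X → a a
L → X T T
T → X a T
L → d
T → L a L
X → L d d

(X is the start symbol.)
First, augment the grammar with X' → X
I₀ = CLOSURE({ [X' → . X] }):
  [X' → . X] has the dot before X: add [X → . a a], [X → . L d d]
  [X → . L d d] has the dot before L: add [L → . X T T], [L → . d]
No further items can be added.

I₀ = { [L → . X T T], [L → . d], [X → . L d d], [X → . a a], [X' → . X] }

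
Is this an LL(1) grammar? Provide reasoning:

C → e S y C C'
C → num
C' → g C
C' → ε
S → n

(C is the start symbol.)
Relevant sets:
  FOLLOW(C') = { $, 'g' }

For C:
  PREDICT(C → e S y C C') = { 'e' }
  PREDICT(C → num) = { 'num' }
For C':
  PREDICT(C' → g C) = { 'g' }
  PREDICT(C' → ε) = { $, 'g' }
S has a single production, so nothing to check there.

Conflict found: Predict set conflict for C': { 'g' }
The grammar is NOT LL(1).

Answer: No. Predict set conflict for C': { 'g' }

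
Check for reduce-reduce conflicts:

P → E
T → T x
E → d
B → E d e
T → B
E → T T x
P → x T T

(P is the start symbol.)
Yes — I12: [E → T T x .] vs [T → T x .]

Augment with P' → P and build the canonical LR(0) collection (I0 = CLOSURE({[P' → . P]}), then GOTO on every symbol after a dot until no new states appear). It has 15 states:
  I0: { [B → . E d e], [E → . T T x], [E → . d], [P → . E], [P → . x T T], [P' → . P], [T → . B], [T → . T x] }  — shift
  I1: { [T → B .] }  — reduce
  I2: { [B → E . d e], [P → E .] }  — shift, reduce
  I3: { [P' → P .] }  — accept
  I4: { [B → . E d e], [E → . T T x], [E → . d], [E → T . T x], [T → . B], [T → . T x], [T → T . x] }  — shift
  I5: { [E → d .] }  — reduce
  I6: { [B → . E d e], [E → . T T x], [E → . d], [P → x . T T], [T → . B], [T → . T x] }  — shift
  I7: { [B → E . d e] }  — shift
  I8: { [B → . E d e], [E → . T T x], [E → . d], [E → T . T x], [P → x T . T], [T → . B], [T → . T x], [T → T . x] }  — shift
  I9: { [B → . E d e], [E → . T T x], [E → . d], [E → T . T x], [E → T T . x], [P → x T T .], [T → . B], [T → . T x], [T → T . x] }  — shift, reduce
  I10: { [T → T x .] }  — reduce
  I11: { [B → . E d e], [E → . T T x], [E → . d], [E → T . T x], [E → T T . x], [T → . B], [T → . T x], [T → T . x] }  — shift
  I12: { [E → T T x .], [T → T x .] }  — 2 reduces
  I13: { [B → E d . e] }  — shift
  I14: { [B → E d e .] }  — reduce

I12 contains complete items [E → T T x .], [T → T x .] — reduce-reduce conflict.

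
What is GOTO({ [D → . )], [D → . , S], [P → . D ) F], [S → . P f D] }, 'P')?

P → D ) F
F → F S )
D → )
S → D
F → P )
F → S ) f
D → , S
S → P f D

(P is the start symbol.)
{ [S → P . f D] }

GOTO(I, 'P') = CLOSURE({ [A → αX.β] : [A → α.Xβ] ∈ I, X = 'P' })

Items with dot before 'P', with the dot advanced:
  [S → . P f D] → [S → P . f D]
Closure adds nothing (no advanced item has the dot before a non-terminal).

GOTO = { [S → P . f D] }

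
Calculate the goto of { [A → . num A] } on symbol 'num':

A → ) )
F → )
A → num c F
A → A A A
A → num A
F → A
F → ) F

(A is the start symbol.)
GOTO(I, 'num') = CLOSURE({ [A → αX.β] : [A → α.Xβ] ∈ I, X = 'num' })

Items with dot before 'num', with the dot advanced:
  [A → . num A] → [A → num . A]
Closure of the advanced items:
  [A → num . A] has the dot before A: add [A → . ) )], [A → . num c F], [A → . A A A], [A → . num A]

GOTO = { [A → . ) )], [A → . A A A], [A → . num A], [A → . num c F], [A → num . A] }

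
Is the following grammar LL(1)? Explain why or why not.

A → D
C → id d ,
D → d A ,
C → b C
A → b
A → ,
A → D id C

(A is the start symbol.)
A grammar is LL(1) if for each non-terminal N with multiple productions, the predict sets of those productions are pairwise disjoint, where PREDICT(N → α) = (FIRST(α) \ {ε}) ∪ (FOLLOW(N) if α ⇒* ε).

Relevant sets:
  FIRST(D) = { 'd' }

For A:
  PREDICT(A → D) = { 'd' }
  PREDICT(A → b) = { 'b' }
  PREDICT(A → ',') = { ',' }
  PREDICT(A → D id C) = { 'd' }
For C:
  PREDICT(C → id d ',') = { 'id' }
  PREDICT(C → b C) = { 'b' }
D has a single production, so nothing to check there.

Conflict found: Predict set conflict for A: { 'd' }
The grammar is NOT LL(1).

Answer: No. Predict set conflict for A: { 'd' }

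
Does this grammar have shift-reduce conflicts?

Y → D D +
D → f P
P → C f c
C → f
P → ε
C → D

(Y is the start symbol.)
Yes — I3: [P → .] vs [C → . f]; I7: [C → f .] vs [C → . f]

A shift-reduce conflict occurs when an LR(0) state has both:
  - a complete (reduce) item [A → α .] (dot at the end), and
  - a shift item [B → β . c γ] (dot before a terminal).

Augment with Y' → Y and build the canonical LR(0) collection (I0 = CLOSURE({[Y' → . Y]}), then GOTO on every symbol after a dot until no new states appear). It has 12 states:
  I0: { [D → . f P], [Y → . D D +], [Y' → . Y] }  — shift
  I1: { [D → . f P], [Y → D . D +] }  — shift
  I2: { [Y' → Y .] }  — accept
  I3: { [C → . D], [C → . f], [D → . f P], [D → f . P], [P → . C f c], [P → .] }  — shift, reduce
  I4: { [P → C . f c] }  — shift
  I5: { [C → D .] }  — reduce
  I6: { [D → f P .] }  — reduce
  I7: { [C → . D], [C → . f], [C → f .], [D → . f P], [D → f . P], [P → . C f c], [P → .] }  — shift, 2 reduces
  I8: { [P → C f . c] }  — shift
  I9: { [P → C f c .] }  — reduce
  I10: { [Y → D D . +] }  — shift
  I11: { [Y → D D + .] }  — reduce

I3 contains reduce item [P → .] and shift items [C → . f], [D → . f P] — shift-reduce conflict.
I7 contains reduce items [C → f .], [P → .] and shift items [C → . f], [D → . f P] — shift-reduce conflict.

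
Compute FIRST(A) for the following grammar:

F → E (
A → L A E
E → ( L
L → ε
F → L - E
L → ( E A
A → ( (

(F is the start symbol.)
FIRST sets of the other non-terminals involved (by the same procedure, iterated to a fixed point):
  FIRST(L) = { '(', ε }

From A → L A E:
  - L is a non-terminal: add FIRST(L) \ {ε} = { '(' }
    L is nullable, so continue to the next symbol
  - A is the symbol being defined: contributes nothing new
    A is not nullable, so stop
From A → ( (:
  - '(' is a terminal: add '(' and stop

Collecting: FIRST(A) = { '(' }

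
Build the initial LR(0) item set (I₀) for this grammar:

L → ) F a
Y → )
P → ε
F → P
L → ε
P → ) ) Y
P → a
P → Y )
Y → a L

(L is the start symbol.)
First, augment the grammar with L' → L
I₀ = CLOSURE({ [L' → . L] }):
  [L' → . L] has the dot before L: add [L → . ) F a], [L → .]
No further items can be added.

I₀ = { [L → . ) F a], [L → .], [L' → . L] }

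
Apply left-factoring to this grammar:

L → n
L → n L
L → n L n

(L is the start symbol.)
L → n L'
L' → ε
L' → L L''
L'' → ε
L'' → n

Left-factoring transforms A → αβ₁ | αβ₂ into A → αA' and A' → β₁ | β₂
(α is the longest common prefix among the alternatives). Repeat until
no nonterminal has two alternatives with a common prefix.

Round 1: L has alternatives sharing prefix 'n'. Introduce L': L → n L'
  Add: L' → ε
  Add: L' → L
  Add: L' → L n

Round 2: L' has alternatives sharing prefix 'L'. Introduce L'': L' → L L''
  Add: L'' → ε
  Add: L'' → n

No remaining common prefixes — done.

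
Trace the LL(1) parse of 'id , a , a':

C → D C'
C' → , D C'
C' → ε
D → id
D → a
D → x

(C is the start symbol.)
LL(1) parsing maintains a stack (initially the start symbol over $) and the input. At each step: if the stack top is a terminal, match it against the current input token; if it is a non-terminal N, replace it with the RHS of M[N, lookahead] (the unique production whose predict set contains the lookahead).

Stack is shown with the top on the left.

Stack     Input         Action
------------------------------
C $       id , a , a $  output C → D C'
D C' $    id , a , a $  output D → id
id C' $   id , a , a $  match 'id'
C' $      , a , a $     output C' → , D C'
, D C' $  , a , a $     match ','
D C' $    a , a $       output D → a
a C' $    a , a $       match 'a'
C' $      , a $         output C' → , D C'
, D C' $  , a $         match ','
D C' $    a $           output D → a
a C' $    a $           match 'a'
C' $      $             output C' → ε
$         $             accept

The string is accepted.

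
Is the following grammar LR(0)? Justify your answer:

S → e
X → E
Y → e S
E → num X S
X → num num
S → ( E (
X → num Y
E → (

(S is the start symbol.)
Augment with S' → S and build the canonical LR(0) collection (I0 = CLOSURE({[S' → . S]}), then GOTO on every symbol after a dot until no new states appear). It has 16 states:
  I0: { [S → . ( E (], [S → . e], [S' → . S] }  — shift
  I1: { [E → . (], [E → . num X S], [S → ( . E (] }  — shift
  I2: { [S' → S .] }  — accept
  I3: { [S → e .] }  — reduce
  I4: { [E → ( .] }  — reduce
  I5: { [S → ( E . (] }  — shift
  I6: { [E → . (], [E → . num X S], [E → num . X S], [X → . E], [X → . num Y], [X → . num num] }  — shift
  I7: { [X → E .] }  — reduce
  I8: { [E → num X . S], [S → . ( E (], [S → . e] }  — shift
  I9: { [E → . (], [E → . num X S], [E → num . X S], [X → . E], [X → . num Y], [X → . num num], [X → num . Y], [X → num . num], [Y → . e S] }  — shift
  I10: { [X → num Y .] }  — reduce
  I11: { [S → . ( E (], [S → . e], [Y → e . S] }  — shift
  I12: { [E → . (], [E → . num X S], [E → num . X S], [X → . E], [X → . num Y], [X → . num num], [X → num . Y], [X → num . num], [X → num num .], [Y → . e S] }  — shift, reduce
  I13: { [Y → e S .] }  — reduce
  I14: { [E → num X S .] }  — reduce
  I15: { [S → ( E ( .] }  — reduce

Conflict in state I12:
  Shift-reduce conflict between [X → num num .] and [E → . (]
So the grammar is NOT LR(0).

Answer: No. Shift-reduce conflict between [X → num num .] and [E → . (]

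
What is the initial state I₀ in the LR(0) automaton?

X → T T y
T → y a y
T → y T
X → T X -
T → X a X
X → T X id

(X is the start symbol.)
First, augment the grammar with X' → X
I₀ = CLOSURE({ [X' → . X] }):
  [X' → . X] has the dot before X: add [X → . T T y], [X → . T X -], [X → . T X id]
  [X → . T T y] has the dot before T: add [T → . y a y], [T → . y T], [T → . X a X]
No further items can be added.

I₀ = { [T → . X a X], [T → . y T], [T → . y a y], [X → . T T y], [X → . T X -], [X → . T X id], [X' → . X] }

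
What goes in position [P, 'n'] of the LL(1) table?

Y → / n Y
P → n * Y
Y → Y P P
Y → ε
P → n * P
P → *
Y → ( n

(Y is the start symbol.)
To find M[P, 'n'], we find productions for P where 'n' is in the predict set (PREDICT(N → α) = (FIRST(α) \ {ε}) ∪ (FOLLOW(N) if α ⇒* ε)).

P → n * Y: PREDICT = { 'n' }
  'n' is in predict set, so this production goes in M[P, 'n']
P → n * P: PREDICT = { 'n' }
  'n' is in predict set, so this production goes in M[P, 'n']
P → *: PREDICT = { '*' }

M[P, 'n'] = P → n * Y, P → n * P  (a multiply-defined cell — the grammar is not LL(1))

Answer: P → n * Y, P → n * P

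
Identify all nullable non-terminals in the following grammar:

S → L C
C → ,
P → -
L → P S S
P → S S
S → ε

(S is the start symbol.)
{ 'L', 'P', 'S' }

ε-productions: S → ε
So S is immediately nullable.
P → S S: every symbol on the right is nullable, so P is nullable too.
L → P S S: every symbol on the right is nullable, so L is nullable too.
No further non-terminal can be added: every production for the remaining non-terminals contains a terminal or a non-nullable non-terminal.
Nullable = { 'L', 'P', 'S' }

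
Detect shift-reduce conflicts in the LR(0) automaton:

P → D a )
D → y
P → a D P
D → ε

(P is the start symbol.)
Yes — I0: [D → .] vs [D → . y]; I3: [D → .] vs [D → . y]; I5: [D → .] vs [D → . y]

Augment with P' → P and build the canonical LR(0) collection (I0 = CLOSURE({[P' → . P]}), then GOTO on every symbol after a dot until no new states appear). It has 9 states:
  I0: { [D → . y], [D → .], [P → . D a )], [P → . a D P], [P' → . P] }  — shift, reduce
  I1: { [P → D . a )] }  — shift
  I2: { [P' → P .] }  — accept
  I3: { [D → . y], [D → .], [P → a . D P] }  — shift, reduce
  I4: { [D → y .] }  — reduce
  I5: { [D → . y], [D → .], [P → . D a )], [P → . a D P], [P → a D . P] }  — shift, reduce
  I6: { [P → a D P .] }  — reduce
  I7: { [P → D a . )] }  — shift
  I8: { [P → D a ) .] }  — reduce

I0 contains reduce item [D → .] and shift items [D → . y], [P → . a D P] — shift-reduce conflict.
I3 contains reduce item [D → .] and shift item [D → . y] — shift-reduce conflict.
I5 contains reduce item [D → .] and shift items [D → . y], [P → . a D P] — shift-reduce conflict.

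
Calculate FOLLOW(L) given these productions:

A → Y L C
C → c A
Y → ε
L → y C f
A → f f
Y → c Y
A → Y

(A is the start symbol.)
In A → Y L C: L is followed by C, add FIRST(C) \ {ε} = { 'c' }

Taking the union: FOLLOW(L) = { 'c' }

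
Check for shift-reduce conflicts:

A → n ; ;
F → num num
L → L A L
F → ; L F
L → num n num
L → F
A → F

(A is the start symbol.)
A shift-reduce conflict occurs when an LR(0) state has both:
  - a complete (reduce) item [A → α .] (dot at the end), and
  - a shift item [B → β . c γ] (dot before a terminal).

Augment with A' → A and build the canonical LR(0) collection (I0 = CLOSURE({[A' → . A]}), then GOTO on every symbol after a dot until no new states appear). It has 17 states:
  I0: { [A → . F], [A → . n ; ;], [A' → . A], [F → . ; L F], [F → . num num] }  — shift
  I1: { [F → . ; L F], [F → . num num], [F → ; . L F], [L → . F], [L → . L A L], [L → . num n num] }  — shift
  I2: { [A' → A .] }  — accept
  I3: { [A → F .] }  — reduce
  I4: { [A → n . ; ;] }  — shift
  I5: { [F → num . num] }  — shift
  I6: { [F → num num .] }  — reduce
  I7: { [A → n ; . ;] }  — shift
  I8: { [A → n ; ; .] }  — reduce
  I9: { [L → F .] }  — reduce
  I10: { [A → . F], [A → . n ; ;], [F → . ; L F], [F → . num num], [F → ; L . F], [L → L . A L] }  — shift
  I11: { [F → num . num], [L → num . n num] }  — shift
  I12: { [L → num n . num] }  — shift
  I13: { [L → num n num .] }  — reduce
  I14: { [F → . ; L F], [F → . num num], [L → . F], [L → . L A L], [L → . num n num], [L → L A . L] }  — shift
  I15: { [A → F .], [F → ; L F .] }  — 2 reduces
  I16: { [A → . F], [A → . n ; ;], [F → . ; L F], [F → . num num], [L → L . A L], [L → L A L .] }  — shift, reduce

I16 contains reduce item [L → L A L .] and shift items [A → . n ; ;], [F → . ; L F], [F → . num num] — shift-reduce conflict.

Answer: Yes — I16: [L → L A L .] vs [A → . n ; ;]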